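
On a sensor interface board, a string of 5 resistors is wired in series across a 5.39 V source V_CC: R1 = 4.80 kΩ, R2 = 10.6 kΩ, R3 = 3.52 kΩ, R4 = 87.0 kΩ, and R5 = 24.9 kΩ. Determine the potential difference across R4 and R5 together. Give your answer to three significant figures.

ΣR = 4.80 + 10.6 + 3.52 + 87.0 + 24.9 = 130.8 kΩ.
R_{R4..R5} = 87.0 + 24.9 = 111.9 kΩ.
Voltage divider: V = V_CC · (111.9 / 130.8) = 5.39 × 0.8554 = 4.610 V.

V ≈ 4.61 V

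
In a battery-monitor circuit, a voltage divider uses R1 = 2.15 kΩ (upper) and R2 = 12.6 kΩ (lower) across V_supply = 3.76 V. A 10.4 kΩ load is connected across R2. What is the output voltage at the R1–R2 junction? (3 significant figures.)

V_out ≈ 2.73 V

First combine the lower leg with the load: R2 ‖ R_L = 5.697 kΩ.
Then V_out = V_supply · R2'/(R1 + R2') = 3.76 × 5.697/7.847 = 2.730 V.
(Unloaded it would be 3.21 V; the load pulls it down.)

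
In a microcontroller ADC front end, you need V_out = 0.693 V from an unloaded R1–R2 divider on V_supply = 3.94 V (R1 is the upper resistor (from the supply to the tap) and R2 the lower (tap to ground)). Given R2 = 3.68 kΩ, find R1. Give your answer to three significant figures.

R1 ≈ 17.2 kΩ

Required fraction k = V_out/V_supply = 0.1759.
Rearranging, R1 = R2·(1−k)/k = 3.68 × 4.685 = 17.24 kΩ.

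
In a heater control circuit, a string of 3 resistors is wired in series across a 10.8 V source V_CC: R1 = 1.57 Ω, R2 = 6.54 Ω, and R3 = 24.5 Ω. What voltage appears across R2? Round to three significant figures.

ΣR = 1.57 + 6.54 + 24.5 = 32.61 Ω.
By the voltage-divider rule, V = 10.8 × 6.540/32.61 = 2.166 V.

V ≈ 2.17 V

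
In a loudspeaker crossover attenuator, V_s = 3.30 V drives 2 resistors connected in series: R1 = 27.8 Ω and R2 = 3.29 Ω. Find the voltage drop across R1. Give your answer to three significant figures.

V ≈ 2.95 V

Series total: ΣR = 27.8 + 3.29 = 31.09 Ω.
By the voltage-divider rule, V = 3.30 × 27.80/31.09 = 2.951 V.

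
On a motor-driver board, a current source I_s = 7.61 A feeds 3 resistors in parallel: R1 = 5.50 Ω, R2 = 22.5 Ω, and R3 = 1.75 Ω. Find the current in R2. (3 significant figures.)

ΣG = 1/5.50 + 1/22.5 + 1/1.75 = 0.7977.
By the current-divider rule, I = I_s · G_k/ΣG = 7.61 × 0.05572 = 0.4240 A.

I ≈ 0.424 A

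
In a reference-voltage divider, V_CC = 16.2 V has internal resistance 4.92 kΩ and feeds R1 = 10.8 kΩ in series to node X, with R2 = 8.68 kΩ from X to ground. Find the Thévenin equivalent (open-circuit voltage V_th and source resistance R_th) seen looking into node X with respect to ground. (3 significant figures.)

V_th ≈ 5.76 V, R_th ≈ 5.59 kΩ

R1' = 4.92 + 10.8 = 15.72 kΩ (source resistance + R1).
With X open, the divider is unloaded: V_th = 16.2 × 8.68/24.40 = 5.763 V.
Zeroing V_CC shorts the top of R1' to ground, so R_th = R1' ‖ R2 = 5.592 kΩ.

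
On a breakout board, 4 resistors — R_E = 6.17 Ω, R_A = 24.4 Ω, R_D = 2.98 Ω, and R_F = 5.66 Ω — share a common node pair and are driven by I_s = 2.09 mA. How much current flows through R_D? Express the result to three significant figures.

I ≈ 0.980 mA

Total conductance ΣG = 1/6.17 + 1/24.4 + 1/2.98 + 1/5.66 = 0.7153 (units of 1/Ω).
R_D takes the fraction G_k/ΣG = 0.3356/0.7153 = 0.4691, so I = 2.09 × 0.4691 = 0.9805 mA.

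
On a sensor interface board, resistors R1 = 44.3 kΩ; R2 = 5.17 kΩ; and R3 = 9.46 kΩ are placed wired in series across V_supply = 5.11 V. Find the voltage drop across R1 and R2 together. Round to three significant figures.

V ≈ 4.29 V

Series total: ΣR = 44.3 + 5.17 + 9.46 = 58.93 kΩ.
R_{R1..R2} = 44.3 + 5.17 = 49.47 kΩ.
V = V_supply · R/ΣR = 5.11 × 0.8395 = 4.290 V.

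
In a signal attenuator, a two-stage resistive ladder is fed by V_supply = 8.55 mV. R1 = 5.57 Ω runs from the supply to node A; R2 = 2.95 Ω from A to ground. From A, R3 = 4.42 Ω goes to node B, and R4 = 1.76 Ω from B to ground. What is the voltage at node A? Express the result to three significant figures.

V_A ≈ 2.26 mV

Looking into the second stage from A: R3 + R4 = 6.180 Ω appears in parallel with R2.
Effective lower resistance at A: R2 ‖ 6.180 = 1.997 Ω.
So V_A = 8.55 × 0.2639 = 2.256 mV.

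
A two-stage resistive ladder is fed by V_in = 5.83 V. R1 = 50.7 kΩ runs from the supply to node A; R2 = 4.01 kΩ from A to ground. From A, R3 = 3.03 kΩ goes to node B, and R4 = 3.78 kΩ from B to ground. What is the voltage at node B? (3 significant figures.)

V_B ≈ 0.153 V

Looking into the second stage from A: R3 + R4 = 6.810 kΩ appears in parallel with R2.
R2 ‖ (R3+R4) = 2.524 kΩ.
V_A = 5.83 × 2.524/(50.7 + 2.524) = 0.2765 V.
Stage 2 is unloaded, so V_B = V_A · R4/(R3+R4) = 0.2765 × 3.78/6.810 = 0.1535 V.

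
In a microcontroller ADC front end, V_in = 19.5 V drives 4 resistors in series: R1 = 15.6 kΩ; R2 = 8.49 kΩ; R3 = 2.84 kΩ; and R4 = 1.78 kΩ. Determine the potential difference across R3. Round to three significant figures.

V ≈ 1.93 V

ΣR = 15.6 + 8.49 + 2.84 + 1.78 = 28.71 kΩ.
V = V_in · R/ΣR = 19.5 × 0.09892 = 1.929 V.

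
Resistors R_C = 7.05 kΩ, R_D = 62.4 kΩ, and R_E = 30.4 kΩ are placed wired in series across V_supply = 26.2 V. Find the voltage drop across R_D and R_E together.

V ≈ 24.4 V

Total series resistance ΣR = 7.05 + 62.4 + 30.4 = 99.85 kΩ.
R_{R_D..R_E} = 62.4 + 30.4 = 92.80 kΩ.
By the voltage-divider rule, V = 26.2 × 92.80/99.85 = 24.35 V.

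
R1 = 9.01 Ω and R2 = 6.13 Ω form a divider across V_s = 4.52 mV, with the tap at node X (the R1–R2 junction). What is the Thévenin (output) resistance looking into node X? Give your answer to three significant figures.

R_th ≈ 3.65 Ω

Looking into X with the source shorted: R_th = R1·R2/(R1+R2) = 9.010 × 6.13/15.14 = 3.648 Ω.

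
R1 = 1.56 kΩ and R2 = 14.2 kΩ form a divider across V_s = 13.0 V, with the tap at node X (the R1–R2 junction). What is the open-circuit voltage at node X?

With X open, the divider is unloaded: V_th = 13.0 × 14.2/15.76 = 11.71 V.

V_th ≈ 11.7 V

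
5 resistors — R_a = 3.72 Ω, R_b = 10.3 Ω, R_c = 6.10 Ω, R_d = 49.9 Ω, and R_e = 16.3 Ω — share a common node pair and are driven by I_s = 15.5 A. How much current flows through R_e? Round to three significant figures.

ΣG = 1/3.72 + 1/10.3 + 1/6.10 + 1/49.9 + 1/16.3 = 0.6112.
R_e takes the fraction G_k/ΣG = 0.06135/0.6112 = 0.1004, so I = 15.5 × 0.1004 = 1.556 A.

I ≈ 1.56 A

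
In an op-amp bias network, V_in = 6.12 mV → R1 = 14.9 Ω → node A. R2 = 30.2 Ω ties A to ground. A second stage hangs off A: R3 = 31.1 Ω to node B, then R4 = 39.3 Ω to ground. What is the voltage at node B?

V_B ≈ 2.00 mV

The second stage (R3 + R4 = 70.40 Ω) loads node A in parallel with R2.
Effective lower resistance at A: R2 ‖ 70.40 = 21.13 Ω.
So V_A = 6.12 × 0.5865 = 3.589 mV.
V_B = V_A × 0.5582 = 2.004 mV.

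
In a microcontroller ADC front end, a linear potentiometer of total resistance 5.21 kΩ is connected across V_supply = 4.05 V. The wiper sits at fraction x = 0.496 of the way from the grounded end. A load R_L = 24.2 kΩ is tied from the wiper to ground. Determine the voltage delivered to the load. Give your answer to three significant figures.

V_out ≈ 1.91 V

The pot divides into 2.626 kΩ above the wiper and 2.584 kΩ below.
Lower segment in parallel with the load: 2.584 ‖ 24.2 = 2.335 kΩ.
Loaded-divider output: V_out = 4.05 × 0.4707 = 1.906 V.
(Unloaded: V_out = x·V_supply = 2.01 V.)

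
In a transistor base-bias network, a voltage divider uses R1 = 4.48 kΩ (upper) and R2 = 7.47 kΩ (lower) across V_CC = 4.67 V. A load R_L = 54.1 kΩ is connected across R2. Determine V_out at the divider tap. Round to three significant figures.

V_out ≈ 2.78 V

R2 ‖ R_L = (7.47 × 54.1)/(7.47 + 54.1) = 6.564 kΩ.
Now apply the divider: V_out = 4.67 × 0.5943 = 2.776 V.
(Unloaded it would be 2.92 V; the load pulls it down.)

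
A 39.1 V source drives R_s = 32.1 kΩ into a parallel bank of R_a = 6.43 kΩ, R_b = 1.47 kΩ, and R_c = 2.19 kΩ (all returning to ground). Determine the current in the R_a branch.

Combine the parallel branches: R_p = (1/6.43 + 1/1.47 + 1/2.19)⁻¹ = 0.7737 kΩ.
V_A by voltage divider: V_A = 39.1 × 0.7737/(32.1 + 0.7737) = 0.9203 V.
I(R_a) = V_A / R_a = 0.9203/6.43 = 0.1431 mA.
(Equivalently: I_total = 1.189 mA, then current-divider fraction G_k/ΣG = 0.1203.)

I ≈ 0.143 mA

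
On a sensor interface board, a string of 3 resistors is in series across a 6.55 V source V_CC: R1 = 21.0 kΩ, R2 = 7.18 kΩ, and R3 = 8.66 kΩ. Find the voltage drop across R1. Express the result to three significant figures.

Total series resistance ΣR = 21.0 + 7.18 + 8.66 = 36.84 kΩ.
V = V_CC · R/ΣR = 6.55 × 0.5700 = 3.734 V.

V ≈ 3.73 V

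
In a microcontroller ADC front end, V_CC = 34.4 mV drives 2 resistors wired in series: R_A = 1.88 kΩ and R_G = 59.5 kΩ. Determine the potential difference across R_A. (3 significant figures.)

V ≈ 1.05 mV

Series total: ΣR = 1.88 + 59.5 = 61.38 kΩ.
Voltage divider: V = V_CC · (1.880 / 61.38) = 34.4 × 0.03063 = 1.054 mV.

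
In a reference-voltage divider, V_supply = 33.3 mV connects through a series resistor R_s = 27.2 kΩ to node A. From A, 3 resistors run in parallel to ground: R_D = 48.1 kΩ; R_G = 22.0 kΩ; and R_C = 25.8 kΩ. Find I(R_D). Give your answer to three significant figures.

Equivalent of the parallel group: R_p = 9.523 kΩ.
Node voltage V_A = V_supply · R_p/(R_s + R_p) = 33.3 × 0.2593 = 8.636 mV.
Branch current I = V_A/R_D = 8.636/48.1 = 0.1795 µA.
(Equivalently: I_total = 0.9068 µA, then current-divider fraction G_k/ΣG = 0.1980.)

I ≈ 0.180 µA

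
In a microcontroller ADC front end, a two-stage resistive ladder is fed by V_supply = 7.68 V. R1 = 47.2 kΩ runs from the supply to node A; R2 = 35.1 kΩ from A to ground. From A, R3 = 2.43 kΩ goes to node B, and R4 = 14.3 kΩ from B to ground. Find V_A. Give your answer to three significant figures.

The second stage (R3 + R4 = 16.73 kΩ) loads node A in parallel with R2.
Effective lower resistance at A: R2 ‖ 16.73 = 11.33 kΩ.
V_A = 7.68 × 11.33/(47.2 + 11.33) = 1.487 V.

V_A ≈ 1.49 V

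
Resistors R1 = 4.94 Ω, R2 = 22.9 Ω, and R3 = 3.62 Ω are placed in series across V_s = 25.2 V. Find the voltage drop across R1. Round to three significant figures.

V ≈ 3.96 V

Total series resistance ΣR = 4.94 + 22.9 + 3.62 = 31.46 Ω.
Voltage divider: V = V_s · (4.940 / 31.46) = 25.2 × 0.1570 = 3.957 V.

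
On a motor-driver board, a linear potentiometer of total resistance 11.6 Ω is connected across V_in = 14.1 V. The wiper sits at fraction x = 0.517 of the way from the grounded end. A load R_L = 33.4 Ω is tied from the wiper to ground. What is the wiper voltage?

V_out ≈ 6.71 V

Split the track: R_lower = x·R_p = 5.997 Ω, R_upper = (1−x)·R_p = 5.603 Ω.
(x·R_p) ‖ R_L = 5.084 Ω.
Then V_out = V_in · 5.084/(5.603 + 5.084) = 6.708 V.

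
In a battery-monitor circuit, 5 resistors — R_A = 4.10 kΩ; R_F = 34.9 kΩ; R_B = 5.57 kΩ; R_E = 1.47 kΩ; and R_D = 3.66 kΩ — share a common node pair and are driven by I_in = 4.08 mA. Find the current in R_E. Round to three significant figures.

I ≈ 1.97 mA

ΣG = 1/4.10 + 1/34.9 + 1/5.57 + 1/1.47 + 1/3.66 = 1.406.
R_E takes the fraction G_k/ΣG = 0.6803/1.406 = 0.4840, so I = 4.08 × 0.4840 = 1.975 mA.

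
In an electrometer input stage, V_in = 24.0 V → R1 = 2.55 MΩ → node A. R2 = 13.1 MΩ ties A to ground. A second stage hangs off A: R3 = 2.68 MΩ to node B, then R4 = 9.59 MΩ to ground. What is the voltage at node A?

V_A ≈ 17.1 V

Node A sees R2 in parallel with the series input of stage 2, R3 + R4 = 12.27 MΩ.
Effective lower resistance at A: R2 ‖ 12.27 = 6.336 MΩ.
So V_A = 24.0 × 0.7130 = 17.11 V.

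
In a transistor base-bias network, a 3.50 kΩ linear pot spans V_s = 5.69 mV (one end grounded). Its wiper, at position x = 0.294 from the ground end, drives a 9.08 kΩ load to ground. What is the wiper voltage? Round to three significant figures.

V_out ≈ 1.55 mV

Lower segment x·R_p = 1.029 kΩ; upper segment (1−x)·R_p = 2.471 kΩ.
R_L loads the lower segment: effective lower R = 0.9243 kΩ.
V_out = 5.69 × 0.9243/(2.471 + 0.9243) = 1.549 mV.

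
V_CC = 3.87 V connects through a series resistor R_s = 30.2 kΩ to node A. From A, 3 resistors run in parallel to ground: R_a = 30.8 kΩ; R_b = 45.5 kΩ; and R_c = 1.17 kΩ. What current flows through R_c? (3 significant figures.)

Parallel bank: R_p = 1/(1/30.8 + 1/45.5 + 1/1.17) = 1.100 kΩ.
V_A by voltage divider: V_A = 3.87 × 1.100/(30.2 + 1.100) = 0.1360 V.
Branch current I = V_A/R_c = 0.1360/1.17 = 0.1162 mA.

I ≈ 0.116 mA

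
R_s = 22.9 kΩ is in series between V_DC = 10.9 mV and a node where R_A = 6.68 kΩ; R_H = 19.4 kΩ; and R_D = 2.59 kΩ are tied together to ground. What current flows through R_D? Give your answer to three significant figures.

Parallel bank: R_p = 1/(1/6.68 + 1/19.4 + 1/2.59) = 1.703 kΩ.
Node voltage V_A = V_DC · R_p/(R_s + R_p) = 10.9 × 0.06920 = 0.7543 mV.
I(R_D) = V_A / R_D = 0.7543/2.59 = 0.2912 µA.

I ≈ 0.291 µA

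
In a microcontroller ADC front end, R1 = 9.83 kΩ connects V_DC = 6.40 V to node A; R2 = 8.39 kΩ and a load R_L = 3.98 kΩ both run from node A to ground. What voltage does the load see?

The load sits in parallel with R2, giving an effective lower resistance R2' = R2·R_L/(R2+R_L) = 2.699 kΩ.
Now apply the divider: V_out = 6.40 × 0.2154 = 1.379 V.
(Unloaded it would be 2.95 V; the load pulls it down.)

V_out ≈ 1.38 V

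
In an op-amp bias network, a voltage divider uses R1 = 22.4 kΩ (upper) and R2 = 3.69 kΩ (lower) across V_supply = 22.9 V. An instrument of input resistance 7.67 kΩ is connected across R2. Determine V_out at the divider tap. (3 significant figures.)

V_out ≈ 2.29 V

The load sits in parallel with R2, giving an effective lower resistance R2' = R2·R_L/(R2+R_L) = 2.491 kΩ.
Now apply the divider: V_out = 22.9 × 0.1001 = 2.292 V.
(Unloaded it would be 3.24 V; the load pulls it down.)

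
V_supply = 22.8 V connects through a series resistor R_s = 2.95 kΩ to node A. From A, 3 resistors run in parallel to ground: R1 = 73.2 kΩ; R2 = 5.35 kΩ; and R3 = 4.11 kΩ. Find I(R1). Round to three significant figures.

Combine the parallel branches: R_p = (1/73.2 + 1/5.35 + 1/4.11)⁻¹ = 2.253 kΩ.
V_A = 22.8 × 2.253/5.203 = 9.872 V.
Branch current I = V_A/R1 = 9.872/73.2 = 0.1349 mA.

I ≈ 0.135 mA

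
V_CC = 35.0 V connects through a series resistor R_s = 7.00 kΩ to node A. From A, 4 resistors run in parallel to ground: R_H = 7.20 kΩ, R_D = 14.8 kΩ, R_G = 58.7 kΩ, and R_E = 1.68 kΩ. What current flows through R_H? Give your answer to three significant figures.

Equivalent of the parallel group: R_p = 1.221 kΩ.
Node voltage V_A = V_CC · R_p/(R_s + R_p) = 35.0 × 0.1486 = 5.200 V.
I(R_H) = V_A / R_H = 5.200/7.20 = 0.7222 mA.

I ≈ 0.722 mA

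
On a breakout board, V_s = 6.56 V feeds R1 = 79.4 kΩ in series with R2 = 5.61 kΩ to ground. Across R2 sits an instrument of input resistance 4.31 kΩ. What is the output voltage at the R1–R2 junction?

V_out ≈ 0.195 V

The load sits in parallel with R2, giving an effective lower resistance R2' = R2·R_L/(R2+R_L) = 2.437 kΩ.
Then V_out = V_s · R2'/(R1 + R2') = 6.56 × 2.437/81.84 = 0.1954 V.
(Unloaded it would be 0.433 V; the load pulls it down.)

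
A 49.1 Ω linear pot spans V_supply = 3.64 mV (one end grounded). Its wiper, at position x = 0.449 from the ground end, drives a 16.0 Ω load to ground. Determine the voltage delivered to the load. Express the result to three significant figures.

Lower segment x·R_p = 22.05 Ω; upper segment (1−x)·R_p = 27.05 Ω.
R_L loads the lower segment: effective lower R = 9.271 Ω.
V_out = 3.64 × 9.271/(27.05 + 9.271) = 0.9290 mV.

V_out ≈ 0.929 mV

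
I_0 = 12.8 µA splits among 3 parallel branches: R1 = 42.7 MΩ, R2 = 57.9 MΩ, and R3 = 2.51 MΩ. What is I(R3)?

Conductances: ΣG = 1/42.7 + 1/57.9 + 1/2.51 = 0.4391 (1/MΩ).
R3 takes the fraction G_k/ΣG = 0.3984/0.4391 = 0.9073, so I = 12.8 × 0.9073 = 11.61 µA.

I ≈ 11.6 µA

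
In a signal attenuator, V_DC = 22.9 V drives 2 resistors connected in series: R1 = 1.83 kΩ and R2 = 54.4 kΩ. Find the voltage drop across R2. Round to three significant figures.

V ≈ 22.2 V

ΣR = 1.83 + 54.4 = 56.23 kΩ.
V = V_DC · R/ΣR = 22.9 × 0.9675 = 22.15 V.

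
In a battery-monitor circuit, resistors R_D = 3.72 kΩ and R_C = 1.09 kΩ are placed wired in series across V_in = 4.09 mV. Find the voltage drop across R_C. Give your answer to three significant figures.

ΣR = 3.72 + 1.09 = 4.810 kΩ.
Voltage divider: V = V_in · (1.090 / 4.810) = 4.09 × 0.2266 = 0.9268 mV.

V ≈ 0.927 mV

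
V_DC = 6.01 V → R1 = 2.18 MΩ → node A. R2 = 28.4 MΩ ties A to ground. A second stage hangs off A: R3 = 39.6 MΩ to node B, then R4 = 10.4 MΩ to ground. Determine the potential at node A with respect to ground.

V_A ≈ 5.36 V

Looking into the second stage from A: R3 + R4 = 50.00 MΩ appears in parallel with R2.
Effective lower resistance at A: R2 ‖ 50.00 = 18.11 MΩ.
First divider: V_A = V_DC · 18.11/(2.18 + 18.11) = 5.364 V.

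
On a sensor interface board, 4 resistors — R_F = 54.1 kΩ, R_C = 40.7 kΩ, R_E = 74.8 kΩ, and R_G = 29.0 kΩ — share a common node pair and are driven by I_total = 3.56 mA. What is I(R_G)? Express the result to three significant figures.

ΣG = 1/54.1 + 1/40.7 + 1/74.8 + 1/29.0 = 0.09091.
By the current-divider rule, I = I_total · G_k/ΣG = 3.56 × 0.3793 = 1.350 mA.

I ≈ 1.35 mA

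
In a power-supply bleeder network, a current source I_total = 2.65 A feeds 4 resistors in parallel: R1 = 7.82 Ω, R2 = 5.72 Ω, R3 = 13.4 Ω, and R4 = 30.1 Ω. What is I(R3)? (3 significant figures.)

ΣG = 1/7.82 + 1/5.72 + 1/13.4 + 1/30.1 = 0.4106.
By the current-divider rule, I = I_total · G_k/ΣG = 2.65 × 0.1818 = 0.4817 A.

I ≈ 0.482 A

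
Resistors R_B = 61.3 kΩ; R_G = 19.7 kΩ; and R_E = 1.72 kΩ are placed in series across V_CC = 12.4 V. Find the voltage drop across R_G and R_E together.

V ≈ 3.21 V

Total series resistance ΣR = 61.3 + 19.7 + 1.72 = 82.72 kΩ.
R_{R_G..R_E} = 19.7 + 1.72 = 21.42 kΩ.
By the voltage-divider rule, V = 12.4 × 21.42/82.72 = 3.211 V.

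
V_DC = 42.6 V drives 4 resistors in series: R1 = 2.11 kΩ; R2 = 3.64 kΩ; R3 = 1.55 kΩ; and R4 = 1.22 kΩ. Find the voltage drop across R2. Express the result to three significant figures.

Total series resistance ΣR = 2.11 + 3.64 + 1.55 + 1.22 = 8.520 kΩ.
By the voltage-divider rule, V = 42.6 × 3.640/8.520 = 18.20 V.

V ≈ 18.2 V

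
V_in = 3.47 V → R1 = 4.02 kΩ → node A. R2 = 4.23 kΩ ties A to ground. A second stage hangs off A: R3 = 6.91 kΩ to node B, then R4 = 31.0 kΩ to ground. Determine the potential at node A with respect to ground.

The second stage (R3 + R4 = 37.91 kΩ) loads node A in parallel with R2.
Effective lower resistance at A: R2 ‖ 37.91 = 3.805 kΩ.
V_A = 3.47 × 3.805/(4.02 + 3.805) = 1.687 V.

V_A ≈ 1.69 V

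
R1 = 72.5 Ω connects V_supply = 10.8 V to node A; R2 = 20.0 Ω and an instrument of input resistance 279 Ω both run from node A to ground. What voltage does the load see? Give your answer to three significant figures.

V_out ≈ 2.21 V

R2 ‖ R_L = (20.0 × 279)/(20.0 + 279) = 18.66 Ω.
Then V_out = V_supply · R2'/(R1 + R2') = 10.8 × 18.66/91.16 = 2.211 V.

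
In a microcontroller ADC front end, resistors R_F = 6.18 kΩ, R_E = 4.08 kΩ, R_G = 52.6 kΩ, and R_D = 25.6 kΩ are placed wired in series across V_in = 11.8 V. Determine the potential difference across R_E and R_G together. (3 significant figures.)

V ≈ 7.56 V

Series total: ΣR = 6.18 + 4.08 + 52.6 + 25.6 = 88.46 kΩ.
R_{R_E..R_G} = 4.08 + 52.6 = 56.68 kΩ.
By the voltage-divider rule, V = 11.8 × 56.68/88.46 = 7.561 V.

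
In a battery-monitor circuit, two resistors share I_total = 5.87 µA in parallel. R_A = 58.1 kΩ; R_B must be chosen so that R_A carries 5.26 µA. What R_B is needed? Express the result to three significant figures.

Two-branch current divider: I_A = I_total · R_B/(R_A + R_B).
With f = 0.8961, R_B = R_A · f/(1−f) = 58.1 × 8.623 = 501.0 kΩ.

R_B ≈ 501 kΩ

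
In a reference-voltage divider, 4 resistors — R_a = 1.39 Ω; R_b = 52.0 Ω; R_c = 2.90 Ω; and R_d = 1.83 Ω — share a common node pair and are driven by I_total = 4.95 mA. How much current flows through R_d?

I ≈ 1.66 mA

Conductances: ΣG = 1/1.39 + 1/52.0 + 1/2.90 + 1/1.83 = 1.630 (1/Ω).
Current divider: I(R_d) = I_total · G_k/ΣG = 4.95 × (0.5464/1.630) = 4.95 × 0.3353 = 1.660 mA.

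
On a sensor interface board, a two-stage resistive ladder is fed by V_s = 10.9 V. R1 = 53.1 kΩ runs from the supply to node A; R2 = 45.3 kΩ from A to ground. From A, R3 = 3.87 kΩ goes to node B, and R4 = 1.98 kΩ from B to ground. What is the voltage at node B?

V_B ≈ 0.328 V

Looking into the second stage from A: R3 + R4 = 5.850 kΩ appears in parallel with R2.
R2 ‖ (R3+R4) = 5.181 kΩ.
So V_A = 10.9 × 0.08890 = 0.9690 V.
V_B = V_A × 0.3385 = 0.3280 V.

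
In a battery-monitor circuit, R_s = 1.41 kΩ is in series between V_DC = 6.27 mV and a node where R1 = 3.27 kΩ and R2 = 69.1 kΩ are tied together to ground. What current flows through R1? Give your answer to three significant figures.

I ≈ 1.32 µA

Combine the parallel branches: R_p = (1/3.27 + 1/69.1)⁻¹ = 3.122 kΩ.
V_A = 6.27 × 3.122/4.532 = 4.319 mV.
Branch current I = V_A/R1 = 4.319/3.27 = 1.321 µA.
(Check via current divider: I_total = 1.383 µA; share G_k/ΣG = 0.9548 → same result.)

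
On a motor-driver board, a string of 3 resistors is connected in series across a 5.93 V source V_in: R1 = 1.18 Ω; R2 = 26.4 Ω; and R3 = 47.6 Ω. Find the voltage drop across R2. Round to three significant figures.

ΣR = 1.18 + 26.4 + 47.6 = 75.18 Ω.
By the voltage-divider rule, V = 5.93 × 26.40/75.18 = 2.082 V.

V ≈ 2.08 V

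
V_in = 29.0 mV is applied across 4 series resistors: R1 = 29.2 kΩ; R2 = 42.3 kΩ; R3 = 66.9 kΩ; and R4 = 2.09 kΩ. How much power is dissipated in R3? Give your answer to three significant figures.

Series current I = V_in/ΣR = 29.0/140.5 = 0.2064 µA.
P(R3) = I²·R3 = (0.2064)² × 66.9 = 2.851 nW.

P ≈ 2.85 nW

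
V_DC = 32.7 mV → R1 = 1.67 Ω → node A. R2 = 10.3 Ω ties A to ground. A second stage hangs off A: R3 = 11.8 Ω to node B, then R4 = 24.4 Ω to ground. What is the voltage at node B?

Node A sees R2 in parallel with the series input of stage 2, R3 + R4 = 36.20 Ω.
Effective lower resistance at A: R2 ‖ 36.20 = 8.018 Ω.
First divider: V_A = V_DC · 8.018/(1.67 + 8.018) = 27.06 mV.
Then the unloaded second divider: V_B = V_A × R4/(R3+R4) = 27.06 × 0.6740 = 18.24 mV.

V_B ≈ 18.2 mV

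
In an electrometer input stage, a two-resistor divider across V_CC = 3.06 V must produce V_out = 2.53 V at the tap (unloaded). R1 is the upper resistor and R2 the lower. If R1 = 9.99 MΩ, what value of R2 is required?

R2 ≈ 47.7 MΩ

V_out/V_CC = R2/(R1+R2) = 0.8268.
Rearranging, R2 = R1·k/(1−k) = 9.99 × 4.774 = 47.69 MΩ.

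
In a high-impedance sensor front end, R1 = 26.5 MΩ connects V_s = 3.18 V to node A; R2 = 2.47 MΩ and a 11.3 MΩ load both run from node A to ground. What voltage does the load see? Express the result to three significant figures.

V_out ≈ 0.226 V

R2 ‖ R_L = (2.47 × 11.3)/(2.47 + 11.3) = 2.027 MΩ.
Voltage divider with the loaded lower leg: V_out = 3.18 × 2.027/(26.5 + 2.027) = 3.18 × 0.07105 = 0.2260 V.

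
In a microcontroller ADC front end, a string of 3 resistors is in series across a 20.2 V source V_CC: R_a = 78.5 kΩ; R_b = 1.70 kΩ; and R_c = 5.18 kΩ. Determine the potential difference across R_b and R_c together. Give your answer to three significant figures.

V ≈ 1.63 V

ΣR = 78.5 + 1.70 + 5.18 = 85.38 kΩ.
R_{R_b..R_c} = 1.70 + 5.18 = 6.880 kΩ.
Voltage divider: V = V_CC · (6.880 / 85.38) = 20.2 × 0.08058 = 1.628 V.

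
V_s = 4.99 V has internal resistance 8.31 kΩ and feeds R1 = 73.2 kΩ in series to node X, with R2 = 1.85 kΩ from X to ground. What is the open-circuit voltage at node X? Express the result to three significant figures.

V_th ≈ 0.111 V

R1' = 8.31 + 73.2 = 81.51 kΩ (source resistance + R1).
With X open, the divider is unloaded: V_th = 4.99 × 1.85/83.36 = 0.1107 V.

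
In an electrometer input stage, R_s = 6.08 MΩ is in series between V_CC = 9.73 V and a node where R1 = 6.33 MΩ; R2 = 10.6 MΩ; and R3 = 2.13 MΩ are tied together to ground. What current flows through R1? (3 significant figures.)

Combine the parallel branches: R_p = (1/6.33 + 1/10.6 + 1/2.13)⁻¹ = 1.385 MΩ.
V_A by voltage divider: V_A = 9.73 × 1.385/(6.08 + 1.385) = 1.806 V.
Branch current I = V_A/R1 = 1.806/6.33 = 0.2853 µA.

I ≈ 0.285 µA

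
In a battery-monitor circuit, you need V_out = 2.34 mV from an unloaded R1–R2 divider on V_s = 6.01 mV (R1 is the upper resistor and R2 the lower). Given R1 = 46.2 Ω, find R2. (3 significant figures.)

R2 ≈ 29.5 Ω

V_out/V_s = R2/(R1+R2) = 0.3894.
Rearranging, R2 = R1·k/(1−k) = 46.2 × 0.6376 = 29.46 Ω.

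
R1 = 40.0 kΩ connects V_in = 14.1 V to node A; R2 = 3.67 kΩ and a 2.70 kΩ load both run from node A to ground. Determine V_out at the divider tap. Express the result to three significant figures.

V_out ≈ 0.528 V

The load sits in parallel with R2, giving an effective lower resistance R2' = R2·R_L/(R2+R_L) = 1.556 kΩ.
Voltage divider with the loaded lower leg: V_out = 14.1 × 1.556/(40.0 + 1.556) = 14.1 × 0.03743 = 0.5278 V.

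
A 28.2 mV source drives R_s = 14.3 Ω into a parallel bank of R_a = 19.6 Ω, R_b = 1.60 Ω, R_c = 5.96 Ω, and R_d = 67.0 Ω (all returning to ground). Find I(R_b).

I ≈ 1.33 mA

Combine the parallel branches: R_p = (1/19.6 + 1/1.60 + 1/5.96 + 1/67.0)⁻¹ = 1.165 Ω.
V_A by voltage divider: V_A = 28.2 × 1.165/(14.3 + 1.165) = 2.124 mV.
Branch current I = V_A/R_b = 2.124/1.60 = 1.327 mA.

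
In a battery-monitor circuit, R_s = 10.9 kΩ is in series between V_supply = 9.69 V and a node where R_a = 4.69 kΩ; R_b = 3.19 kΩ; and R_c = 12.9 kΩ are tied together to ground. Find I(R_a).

Parallel bank: R_p = 1/(1/4.69 + 1/3.19 + 1/12.9) = 1.655 kΩ.
V_A by voltage divider: V_A = 9.69 × 1.655/(10.9 + 1.655) = 1.277 V.
Branch current I = V_A/R_a = 1.277/4.69 = 0.2724 mA.
(Check via current divider: I_total = 0.7718 mA; share G_k/ΣG = 0.3529 → same result.)

I ≈ 0.272 mA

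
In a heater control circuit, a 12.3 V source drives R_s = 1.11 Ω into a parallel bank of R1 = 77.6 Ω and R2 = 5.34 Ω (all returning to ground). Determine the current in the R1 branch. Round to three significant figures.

I ≈ 0.130 A

Parallel bank: R_p = 1/(1/77.6 + 1/5.34) = 4.996 Ω.
V_A by voltage divider: V_A = 12.3 × 4.996/(1.11 + 4.996) = 10.06 V.
I(R1) = V_A / R1 = 10.06/77.6 = 0.1297 A.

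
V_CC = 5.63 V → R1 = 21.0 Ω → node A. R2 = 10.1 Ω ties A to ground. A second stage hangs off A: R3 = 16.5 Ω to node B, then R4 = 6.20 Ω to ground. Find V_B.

V_B ≈ 0.384 V

Looking into the second stage from A: R3 + R4 = 22.70 Ω appears in parallel with R2.
R2 ‖ (R3+R4) = 6.990 Ω.
First divider: V_A = V_CC · 6.990/(21.0 + 6.990) = 1.406 V.
Stage 2 is unloaded, so V_B = V_A · R4/(R3+R4) = 1.406 × 6.20/22.70 = 0.3840 V.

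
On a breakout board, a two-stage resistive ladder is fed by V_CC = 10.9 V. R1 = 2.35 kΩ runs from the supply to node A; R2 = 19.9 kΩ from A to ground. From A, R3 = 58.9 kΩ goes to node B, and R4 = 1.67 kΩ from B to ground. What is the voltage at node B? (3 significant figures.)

V_B ≈ 0.260 V

Node A sees R2 in parallel with the series input of stage 2, R3 + R4 = 60.57 kΩ.
R2 ‖ (R3+R4) = 14.98 kΩ.
V_A = 10.9 × 14.98/(2.35 + 14.98) = 9.422 V.
Then the unloaded second divider: V_B = V_A × R4/(R3+R4) = 9.422 × 0.02757 = 0.2598 V.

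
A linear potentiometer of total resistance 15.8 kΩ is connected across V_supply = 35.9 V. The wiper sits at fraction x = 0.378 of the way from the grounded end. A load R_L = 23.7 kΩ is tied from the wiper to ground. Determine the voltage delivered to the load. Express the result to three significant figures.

V_out ≈ 11.7 V

The pot divides into 9.828 kΩ above the wiper and 5.972 kΩ below.
R_L loads the lower segment: effective lower R = 4.770 kΩ.
V_out = 35.9 × 4.770/(9.828 + 4.770) = 11.73 V.
(Unloaded: V_out = x·V_supply = 13.6 V.)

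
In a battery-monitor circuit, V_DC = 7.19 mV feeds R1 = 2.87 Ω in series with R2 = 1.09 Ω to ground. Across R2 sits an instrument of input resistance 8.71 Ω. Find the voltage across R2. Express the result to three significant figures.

V_out ≈ 1.81 mV

R2 ‖ R_L = (1.09 × 8.71)/(1.09 + 8.71) = 0.9688 Ω.
Then V_out = V_DC · R2'/(R1 + R2') = 7.19 × 0.9688/3.839 = 1.814 mV.
(Unloaded it would be 1.98 mV; the load pulls it down.)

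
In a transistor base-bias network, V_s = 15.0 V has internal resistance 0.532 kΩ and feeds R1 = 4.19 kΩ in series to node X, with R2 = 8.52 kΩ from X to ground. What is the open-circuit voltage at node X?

V_th ≈ 9.65 V

R1' = 0.532 + 4.19 = 4.722 kΩ (source resistance + R1).
With X open, the divider is unloaded: V_th = 15.0 × 8.52/13.24 = 9.651 V.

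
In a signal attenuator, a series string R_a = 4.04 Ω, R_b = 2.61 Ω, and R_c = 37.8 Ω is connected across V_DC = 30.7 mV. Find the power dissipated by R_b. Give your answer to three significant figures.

P ≈ 1.25 µW

Series current I = V_DC/ΣR = 30.7/44.45 = 0.6907 mA.
V(R_b) = I·R = 1.803 mV; P = V·I = 1.803 × 0.6907 = 1.245 µW.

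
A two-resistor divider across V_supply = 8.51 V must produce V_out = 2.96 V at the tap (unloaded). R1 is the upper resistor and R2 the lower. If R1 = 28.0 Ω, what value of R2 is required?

R2 ≈ 14.9 Ω

The divider ratio is R2/(R1+R2) = 2.96/8.51 = 0.3478.
Rearranging, R2 = R1·k/(1−k) = 28.0 × 0.5333 = 14.93 Ω.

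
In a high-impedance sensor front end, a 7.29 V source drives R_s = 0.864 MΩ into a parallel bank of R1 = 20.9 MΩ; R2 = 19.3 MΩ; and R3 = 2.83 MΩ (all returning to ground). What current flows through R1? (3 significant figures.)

I ≈ 0.251 µA

Equivalent of the parallel group: R_p = 2.207 MΩ.
V_A by voltage divider: V_A = 7.29 × 2.207/(0.864 + 2.207) = 5.239 V.
I(R1) = V_A / R1 = 5.239/20.9 = 0.2507 µA.
(Equivalently: I_total = 2.373 µA, then current-divider fraction G_k/ΣG = 0.1056.)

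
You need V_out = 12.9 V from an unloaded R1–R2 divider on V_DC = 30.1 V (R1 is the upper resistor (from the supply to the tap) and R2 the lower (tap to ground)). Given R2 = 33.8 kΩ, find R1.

R1 ≈ 45.1 kΩ

The divider ratio is R2/(R1+R2) = 12.9/30.1 = 0.4286.
R1 = R2·(1/k − 1) = 33.8 × 1.333 = 45.07 kΩ.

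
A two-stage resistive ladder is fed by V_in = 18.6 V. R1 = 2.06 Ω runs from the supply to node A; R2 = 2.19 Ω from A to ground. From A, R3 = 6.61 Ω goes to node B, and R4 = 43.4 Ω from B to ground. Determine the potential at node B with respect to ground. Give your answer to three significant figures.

The second stage (R3 + R4 = 50.01 Ω) loads node A in parallel with R2.
Effective lower resistance at A: R2 ‖ 50.01 = 2.098 Ω.
V_A = 18.6 × 2.098/(2.06 + 2.098) = 9.385 V.
Then the unloaded second divider: V_B = V_A × R4/(R3+R4) = 9.385 × 0.8678 = 8.145 V.

V_B ≈ 8.14 V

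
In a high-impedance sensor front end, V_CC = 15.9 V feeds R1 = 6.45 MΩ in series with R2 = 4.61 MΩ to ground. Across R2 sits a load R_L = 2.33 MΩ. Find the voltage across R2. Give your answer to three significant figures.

V_out ≈ 3.08 V

R2 ‖ R_L = (4.61 × 2.33)/(4.61 + 2.33) = 1.548 MΩ.
Voltage divider with the loaded lower leg: V_out = 15.9 × 1.548/(6.45 + 1.548) = 15.9 × 0.1935 = 3.077 V.
(Unloaded it would be 6.63 V; the load pulls it down.)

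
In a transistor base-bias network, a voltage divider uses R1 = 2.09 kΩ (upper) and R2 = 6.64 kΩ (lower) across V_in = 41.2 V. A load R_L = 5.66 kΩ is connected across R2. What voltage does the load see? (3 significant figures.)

V_out ≈ 24.5 V

The load sits in parallel with R2, giving an effective lower resistance R2' = R2·R_L/(R2+R_L) = 3.055 kΩ.
Voltage divider with the loaded lower leg: V_out = 41.2 × 3.055/(2.09 + 3.055) = 41.2 × 0.5938 = 24.47 V.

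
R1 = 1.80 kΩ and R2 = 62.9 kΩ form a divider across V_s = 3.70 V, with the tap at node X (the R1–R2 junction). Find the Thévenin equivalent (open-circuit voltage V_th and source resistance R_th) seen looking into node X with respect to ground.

V_th ≈ 3.60 V, R_th ≈ 1.75 kΩ

V_th is the unloaded tap voltage: V_s · R2/(R1+R2) = 3.70 × 0.9722 = 3.597 V.
Zeroing V_s shorts the top of R1 to ground, so R_th = R1 ‖ R2 = 1.750 kΩ.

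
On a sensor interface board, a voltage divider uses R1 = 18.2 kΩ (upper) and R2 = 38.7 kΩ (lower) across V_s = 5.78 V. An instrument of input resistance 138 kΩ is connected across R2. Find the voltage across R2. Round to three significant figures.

V_out ≈ 3.61 V

R2 ‖ R_L = (38.7 × 138)/(38.7 + 138) = 30.22 kΩ.
Voltage divider with the loaded lower leg: V_out = 5.78 × 30.22/(18.2 + 30.22) = 5.78 × 0.6242 = 3.608 V.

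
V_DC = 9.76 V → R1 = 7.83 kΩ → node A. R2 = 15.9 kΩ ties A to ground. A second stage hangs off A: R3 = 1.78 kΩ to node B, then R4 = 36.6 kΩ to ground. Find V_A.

V_A ≈ 5.75 V

The second stage (R3 + R4 = 38.38 kΩ) loads node A in parallel with R2.
R2 ‖ (R3+R4) = 11.24 kΩ.
V_A = 9.76 × 11.24/(7.83 + 11.24) = 5.753 V.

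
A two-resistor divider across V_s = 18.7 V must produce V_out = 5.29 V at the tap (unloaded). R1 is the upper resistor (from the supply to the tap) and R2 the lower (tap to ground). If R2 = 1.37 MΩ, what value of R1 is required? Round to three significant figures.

R1 ≈ 3.47 MΩ

V_out/V_s = R2/(R1+R2) = 0.2829.
So R1 = R2 · (V_s/V_out − 1) = 1.37 × (18.7/5.29 − 1) = 1.37 × 2.535 = 3.473 MΩ.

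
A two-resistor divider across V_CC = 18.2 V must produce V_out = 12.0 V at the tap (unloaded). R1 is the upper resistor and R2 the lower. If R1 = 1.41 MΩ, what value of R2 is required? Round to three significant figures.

V_out/V_CC = R2/(R1+R2) = 0.6593.
Rearranging, R2 = R1·k/(1−k) = 1.41 × 1.935 = 2.729 MΩ.

R2 ≈ 2.73 MΩ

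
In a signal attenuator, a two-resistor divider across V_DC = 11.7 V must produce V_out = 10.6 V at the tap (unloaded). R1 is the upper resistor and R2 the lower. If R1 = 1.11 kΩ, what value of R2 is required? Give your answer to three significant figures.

R2 ≈ 10.7 kΩ

V_out/V_DC = R2/(R1+R2) = 0.9060.
R2 = R1 · 0.9060/(1 − 0.9060) = 10.70 kΩ.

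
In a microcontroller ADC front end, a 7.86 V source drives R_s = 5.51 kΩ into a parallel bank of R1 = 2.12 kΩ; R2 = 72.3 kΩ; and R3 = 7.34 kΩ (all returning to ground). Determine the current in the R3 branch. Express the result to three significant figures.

I ≈ 0.242 mA

Parallel bank: R_p = 1/(1/2.12 + 1/72.3 + 1/7.34) = 1.608 kΩ.
Node voltage V_A = V_in · R_p/(R_s + R_p) = 7.86 × 0.2259 = 1.776 V.
Branch current I = V_A/R3 = 1.776/7.34 = 0.2419 mA.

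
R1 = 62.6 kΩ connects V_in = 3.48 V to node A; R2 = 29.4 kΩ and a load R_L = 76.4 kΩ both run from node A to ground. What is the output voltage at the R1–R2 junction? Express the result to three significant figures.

V_out ≈ 0.881 V

First combine the lower leg with the load: R2 ‖ R_L = 21.23 kΩ.
Voltage divider with the loaded lower leg: V_out = 3.48 × 21.23/(62.6 + 21.23) = 3.48 × 0.2533 = 0.8813 V.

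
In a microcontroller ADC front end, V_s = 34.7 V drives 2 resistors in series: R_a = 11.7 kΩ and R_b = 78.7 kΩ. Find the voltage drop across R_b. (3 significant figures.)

V ≈ 30.2 V

Series total: ΣR = 11.7 + 78.7 = 90.40 kΩ.
V = V_s · R/ΣR = 34.7 × 0.8706 = 30.21 V.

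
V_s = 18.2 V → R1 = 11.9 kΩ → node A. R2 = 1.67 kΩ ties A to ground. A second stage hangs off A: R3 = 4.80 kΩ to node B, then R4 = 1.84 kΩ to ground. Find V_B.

V_B ≈ 0.509 V

Node A sees R2 in parallel with the series input of stage 2, R3 + R4 = 6.640 kΩ.
Effective lower resistance at A: R2 ‖ 6.640 = 1.334 kΩ.
V_A = 18.2 × 1.334/(11.9 + 1.334) = 1.835 V.
V_B = V_A × 0.2771 = 0.5085 V.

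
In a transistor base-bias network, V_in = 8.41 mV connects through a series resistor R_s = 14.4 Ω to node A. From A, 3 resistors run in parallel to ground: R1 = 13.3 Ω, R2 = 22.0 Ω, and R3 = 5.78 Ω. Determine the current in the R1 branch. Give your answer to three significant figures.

Parallel bank: R_p = 1/(1/13.3 + 1/22.0 + 1/5.78) = 3.405 Ω.
V_A by voltage divider: V_A = 8.41 × 3.405/(14.4 + 3.405) = 1.608 mV.
I(R1) = V_A / R1 = 1.608/13.3 = 0.1209 mA.

I ≈ 0.121 mA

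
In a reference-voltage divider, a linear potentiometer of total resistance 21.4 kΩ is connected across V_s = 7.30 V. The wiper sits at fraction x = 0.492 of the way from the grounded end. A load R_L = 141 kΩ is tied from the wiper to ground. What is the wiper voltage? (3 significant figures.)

The pot divides into 10.87 kΩ above the wiper and 10.53 kΩ below.
(x·R_p) ‖ R_L = 9.797 kΩ.
Then V_out = V_s · 9.797/(10.87 + 9.797) = 3.460 V.

V_out ≈ 3.46 V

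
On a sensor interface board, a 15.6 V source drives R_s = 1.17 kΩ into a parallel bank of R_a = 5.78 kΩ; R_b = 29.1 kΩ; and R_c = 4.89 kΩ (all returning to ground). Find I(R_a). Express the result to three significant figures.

Equivalent of the parallel group: R_p = 2.428 kΩ.
Node voltage V_A = V_DC · R_p/(R_s + R_p) = 15.6 × 0.6748 = 10.53 V.
Branch current I = V_A/R_a = 10.53/5.78 = 1.821 mA.

I ≈ 1.82 mA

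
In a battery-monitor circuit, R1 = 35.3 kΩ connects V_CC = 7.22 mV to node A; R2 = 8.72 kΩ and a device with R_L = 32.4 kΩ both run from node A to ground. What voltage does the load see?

V_out ≈ 1.18 mV

The load sits in parallel with R2, giving an effective lower resistance R2' = R2·R_L/(R2+R_L) = 6.871 kΩ.
Voltage divider with the loaded lower leg: V_out = 7.22 × 6.871/(35.3 + 6.871) = 7.22 × 0.1629 = 1.176 mV.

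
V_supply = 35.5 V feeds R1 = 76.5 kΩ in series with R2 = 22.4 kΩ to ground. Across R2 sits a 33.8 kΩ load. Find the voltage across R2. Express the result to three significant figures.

First combine the lower leg with the load: R2 ‖ R_L = 13.47 kΩ.
Then V_out = V_supply · R2'/(R1 + R2') = 35.5 × 13.47/89.97 = 5.316 V.
(Unloaded it would be 8.04 V; the load pulls it down.)

V_out ≈ 5.32 V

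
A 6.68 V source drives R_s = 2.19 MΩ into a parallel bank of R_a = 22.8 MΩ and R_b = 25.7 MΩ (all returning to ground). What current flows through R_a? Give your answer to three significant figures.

Parallel bank: R_p = 1/(1/22.8 + 1/25.7) = 12.08 MΩ.
Node voltage V_A = V_DC · R_p/(R_s + R_p) = 6.68 × 0.8465 = 5.655 V.
I(R_a) = V_A / R_a = 5.655/22.8 = 0.2480 µA.

I ≈ 0.248 µA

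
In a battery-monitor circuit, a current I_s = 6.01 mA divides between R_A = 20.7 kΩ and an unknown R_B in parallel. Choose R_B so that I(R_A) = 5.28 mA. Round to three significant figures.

The fraction through R_A equals R_B/(R_A+R_B).
With f = 0.8785, R_B = R_A · f/(1−f) = 20.7 × 7.233 = 149.7 kΩ.

R_B ≈ 150 kΩ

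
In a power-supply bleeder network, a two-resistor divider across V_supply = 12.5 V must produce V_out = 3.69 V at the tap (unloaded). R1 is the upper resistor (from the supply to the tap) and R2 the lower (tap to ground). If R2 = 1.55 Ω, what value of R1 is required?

Required fraction k = V_out/V_supply = 0.2952.
So R1 = R2 · (V_supply/V_out − 1) = 1.55 × (12.5/3.69 − 1) = 1.55 × 2.388 = 3.701 Ω.

R1 ≈ 3.70 Ω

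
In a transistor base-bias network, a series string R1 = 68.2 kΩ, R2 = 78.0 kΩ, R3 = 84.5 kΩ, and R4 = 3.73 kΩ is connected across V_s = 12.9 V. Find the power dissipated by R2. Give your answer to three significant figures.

P ≈ 0.236 mW

Series current I = V_s/ΣR = 12.9/234.4 = 0.05503 mA.
P = I²R = 0.003028 × 78.0 = 0.2362 mW.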